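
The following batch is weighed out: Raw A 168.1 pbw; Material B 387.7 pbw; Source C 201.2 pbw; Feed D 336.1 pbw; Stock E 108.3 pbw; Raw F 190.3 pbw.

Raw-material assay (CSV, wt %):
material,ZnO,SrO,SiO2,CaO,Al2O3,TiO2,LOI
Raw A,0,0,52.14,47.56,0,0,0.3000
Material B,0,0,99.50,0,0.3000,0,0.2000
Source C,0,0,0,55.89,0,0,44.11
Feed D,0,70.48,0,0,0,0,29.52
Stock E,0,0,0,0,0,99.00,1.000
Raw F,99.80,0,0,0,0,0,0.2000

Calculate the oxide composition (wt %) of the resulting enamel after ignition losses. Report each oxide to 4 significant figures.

Glass mass = 1201 pbw (batch 1392 − LOI 190.7).
Composition: ZnO 15.81%, SrO 19.72%, SiO2 39.42%, CaO 16.02%, Al2O3 0.09685%, TiO2 8.927%

Rounding to four significant digits applies to each in-between result as printed — the whole derivation carries exact precision through the solve. Each reported figure is rounded only once. Derived quantities, including LOI, the six compositions, the totals, yield, net glass mass, are computed using the weight values for 1201 pbw of glass in exact precision as set out in either problem or answer.
Delivered oxide masses:
  ZnO: 190.3·0.9980 = 189.9 pbw
  SrO: 336.1·0.7048 = 236.9 pbw
  SiO2: 168.1·0.5214 + 387.7·0.9950 = 473.4 pbw
  CaO: 168.1·0.4756 + 201.2·0.5589 = 192.4 pbw
  Al2O3: 387.7·0.003000 = 1.163 pbw
  TiO2: 108.3·0.9900 = 107.2 pbw
LOI: 168.1·0.003000 + 387.7·0.002000 + 201.2·0.4411 + 336.1·0.2952 + 108.3·0.01000 + 190.3·0.002000 = 190.7 pbw
Glass mass = batch − LOI = 1392 − 190.7 = 1201 pbw (matching Σ of the oxides)
wt % = oxide mass / glass mass × 100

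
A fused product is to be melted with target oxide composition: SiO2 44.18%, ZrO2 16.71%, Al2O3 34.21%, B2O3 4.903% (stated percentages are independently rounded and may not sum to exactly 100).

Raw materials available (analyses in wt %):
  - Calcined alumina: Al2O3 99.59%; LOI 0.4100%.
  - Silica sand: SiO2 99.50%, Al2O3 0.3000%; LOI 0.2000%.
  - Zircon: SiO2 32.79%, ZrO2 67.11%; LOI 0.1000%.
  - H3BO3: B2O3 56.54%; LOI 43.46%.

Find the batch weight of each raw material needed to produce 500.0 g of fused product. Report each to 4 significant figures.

Batch per 500.0 g fused product:
  Calcined alumina: 171.2 g
  Silica sand: 181.0 g
  Zircon: 124.5 g
  H3BO3: 43.36 g
Total batch = 520.1 g; LOI loss = 20.03 g; yield = 96.15%

All internal work carries exact precision at every stage. Intermediates are displayed, with 4-significant-figure rounding, when written out; every reported value is rounded only once — all derived quantities (the four compositions, totals, net glass mass, the yield, LOI) are recomputed at full precision from the weighed amounts per 500.0 g of glass, as quoted within question or answer.
Oxide-by-oxide targets in 500.0 g fused product:
  SiO2: 44.18% × 500.0 = 220.9 g
  ZrO2: 16.71% × 500.0 = 83.55 g
  Al2O3: 34.21% × 500.0 = 171.0 g
  B2O3: 4.903% × 500.0 = 24.52 g
Balance tally, oxide-wise, given the weights on record, on the stated basis (sum by sum, the targets are met modulo rounding of the values):
  SiO2: 181.0·0.9950 + 124.5·0.3279 = 220.9 g (target 220.9 g)
  ZrO2: 124.5·0.6711 = 83.55 g (target 83.55 g)
  Al2O3: 171.2·0.9959 + 181.0·0.003000 = 171.0 g (target 171.0 g)
  B2O3: 43.36·0.5654 = 24.52 g (target 24.52 g)
Mass balance on the glass: total charge less LOI = 500.0 g (targets for the oxides total 500.0 g; basis as stated: 500.0 g — any gap is answer rounding).
Adding the batch up: Σ batch = 520.1 g; LOI removed, Σ of batch·LOI: 20.03 g; yield: glass divided by total = 96.15%.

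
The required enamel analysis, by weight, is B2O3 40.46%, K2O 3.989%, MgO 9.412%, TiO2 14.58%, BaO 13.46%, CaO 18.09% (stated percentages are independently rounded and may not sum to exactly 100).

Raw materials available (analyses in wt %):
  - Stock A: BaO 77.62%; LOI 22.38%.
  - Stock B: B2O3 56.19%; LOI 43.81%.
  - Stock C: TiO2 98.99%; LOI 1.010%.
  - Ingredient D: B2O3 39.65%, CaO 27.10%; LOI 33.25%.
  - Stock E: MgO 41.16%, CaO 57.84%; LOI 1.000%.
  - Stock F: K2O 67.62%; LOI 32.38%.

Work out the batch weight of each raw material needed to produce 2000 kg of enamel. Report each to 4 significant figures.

Batch per 2000 kg enamel:
  Stock A: 346.8 kg
  Stock B: 1187 kg
  Stock C: 294.6 kg
  Ingredient D: 359.0 kg
  Stock E: 457.3 kg
  Stock F: 118.0 kg
Total batch = 2763 kg; LOI loss = 762.8 kg; yield = 72.39%

All internal work maintains exact precision all the way through; the intermediate values are displayed, rounded to 4 significant digits, across the worked steps — exactly one rounding goes into each reported value; all derived quantities are computed in full float precision (ignition loss, six oxide percentages, glass mass, the yield, the totals) from the batch weights at 2000 kg of glass, exactly as printed in the question or the answer.
Target oxide masses per 2000 kg enamel:
  B2O3: 40.46% × 2000 = 809.2 kg
  K2O: 3.989% × 2000 = 79.78 kg
  MgO: 9.412% × 2000 = 188.2 kg
  TiO2: 14.58% × 2000 = 291.6 kg
  BaO: 13.46% × 2000 = 269.2 kg
  CaO: 18.09% × 2000 = 361.8 kg
Verifying the oxide balance given the weights on record, per the basis as stated (sums match the target masses up to rounding of the answer):
  B2O3: 1187·0.5619 + 359.0·0.3965 = 809.3 kg (target 809.2 kg)
  K2O: 118.0·0.6762 = 79.79 kg (target 79.78 kg)
  MgO: 457.3·0.4116 = 188.2 kg (target 188.2 kg)
  TiO2: 294.6·0.9899 = 291.6 kg (target 291.6 kg)
  BaO: 346.8·0.7762 = 269.2 kg (target 269.2 kg)
  CaO: 359.0·0.2710 + 457.3·0.5784 = 361.8 kg (target 361.8 kg)
Glass-mass bookkeeping: net batch after ignition = 2000 kg (oxide target masses add up to 2000 kg; the stated basis being 2000 kg — any gap is answer rounding).
Batch total: Σ batch = 2763 kg; LOI removed, Σ of batch·LOI: 762.8 kg; as yield: glass ÷ batch → 72.39%.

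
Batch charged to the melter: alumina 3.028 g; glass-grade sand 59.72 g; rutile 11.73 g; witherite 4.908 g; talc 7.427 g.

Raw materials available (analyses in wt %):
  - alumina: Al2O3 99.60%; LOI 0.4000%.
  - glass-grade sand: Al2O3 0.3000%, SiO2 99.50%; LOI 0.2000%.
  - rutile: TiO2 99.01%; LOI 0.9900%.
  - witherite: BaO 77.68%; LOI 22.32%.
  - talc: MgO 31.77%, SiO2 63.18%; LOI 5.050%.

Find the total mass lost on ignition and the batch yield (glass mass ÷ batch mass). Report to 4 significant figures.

LOI loss = 1.718 g; glass = 85.09 g; yield = 98.02%

All internal work keeps full float precision through every step. Values along the way are shown (rounded to four significant figures) in the working. Each reported result is rounded only once; all derived quantities (ignition loss, net glass mass, the five compositions, totals, yield) are recomputed starting from the weights per 85.09 g of glass at full float precision, exactly as shown in the problem or the answer.
Loss on ignition, line by line:
  alumina: 3.028 × 0.004000 = 0.01211 g
  glass-grade sand: 59.72 × 0.002000 = 0.1194 g
  rutile: 11.73 × 0.009900 = 0.1161 g
  witherite: 4.908 × 0.2232 = 1.095 g
  talc: 7.427 × 0.05050 = 0.3751 g
Total LOI = 1.718 g
Glass = batch − LOI = 86.81 − 1.718 = 85.09 g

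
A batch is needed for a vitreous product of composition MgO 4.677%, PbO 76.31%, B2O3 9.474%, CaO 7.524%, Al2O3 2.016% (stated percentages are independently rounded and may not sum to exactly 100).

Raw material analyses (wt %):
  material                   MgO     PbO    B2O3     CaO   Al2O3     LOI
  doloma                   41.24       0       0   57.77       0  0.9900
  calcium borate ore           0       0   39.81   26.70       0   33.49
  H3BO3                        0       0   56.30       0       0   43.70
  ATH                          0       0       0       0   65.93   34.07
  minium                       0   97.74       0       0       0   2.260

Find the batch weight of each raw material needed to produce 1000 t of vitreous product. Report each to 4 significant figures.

Working values are rounded to 4 significant digits when quoted; full precision is maintained at every stage; a single rounding finalizes every reported result. All derived quantities, which include LOI, yield, totals, net glass mass, five oxide percentages, are computed at full precision, as written in question or answer, using the weight values per 1000 t of glass.
Per-oxide target masses for 1000 t vitreous product:
  MgO: 4.677% × 1000 = 46.77 t
  PbO: 76.31% × 1000 = 763.1 t
  B2O3: 9.474% × 1000 = 94.74 t
  CaO: 7.524% × 1000 = 75.24 t
  Al2O3: 2.016% × 1000 = 20.16 t
Checking each oxide sum per the reported batch figures, for the quoted basis mass (each sum matches its target mass net of answer rounding effects):
  MgO: 113.4·0.4124 = 46.77 t (target 46.77 t)
  PbO: 780.7·0.9774 = 763.1 t (target 763.1 t)
  B2O3: 36.42·0.3981 + 142.5·0.5630 = 94.73 t (target 94.74 t)
  CaO: 113.4·0.5777 + 36.42·0.2670 = 75.24 t (target 75.24 t)
  Al2O3: 30.58·0.6593 = 20.16 t (target 20.16 t)
Consistency of the glass mass: the batch minus its LOI: 999.9 t (summing oxide targets gives 1000 t; basis as stated: 1000 t — differing by rounding only).
Summing the batch: Σ batch = 1104 t; Σ batch·LOI gives LOI loss = 103.7 t; yield, glass over the total, = 90.61%.

Batch per 1000 t vitreous product:
  doloma: 113.4 t
  calcium borate ore: 36.42 t
  H3BO3: 142.5 t
  ATH: 30.58 t
  minium: 780.7 t
Total batch = 1104 t; LOI loss = 103.7 t; yield = 90.61%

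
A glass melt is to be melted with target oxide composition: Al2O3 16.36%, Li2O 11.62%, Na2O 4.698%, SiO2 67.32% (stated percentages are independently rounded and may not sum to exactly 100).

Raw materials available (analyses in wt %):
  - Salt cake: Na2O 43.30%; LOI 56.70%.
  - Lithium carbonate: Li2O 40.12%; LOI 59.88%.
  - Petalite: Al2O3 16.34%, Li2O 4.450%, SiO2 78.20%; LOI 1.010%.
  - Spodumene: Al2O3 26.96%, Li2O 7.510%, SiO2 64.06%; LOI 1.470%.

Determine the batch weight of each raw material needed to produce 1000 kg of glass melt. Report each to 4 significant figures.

Mid-chain values are printed, rounded to 4 significant digits, when written out; all internal work maintains full float precision through every step — each reported number is rounded only once — the derived quantities, including the totals, net glass mass, the four compositions, LOI, the yield, are rebuilt using the weight values per 1000 kg of glass in exact precision, as given in the question or the answer.
Target masses of each oxide per 1000 kg glass melt:
  Al2O3: 16.36% × 1000 = 163.6 kg
  Li2O: 11.62% × 1000 = 116.2 kg
  Na2O: 4.698% × 1000 = 46.98 kg
  SiO2: 67.32% × 1000 = 673.2 kg
Verifying the oxide balance per the reported batch figures, relative to the basis at hand (summed amounts equal target values once rounding is allowed for):
  Al2O3: 722.5·0.1634 + 168.9·0.2696 = 163.6 kg (target 163.6 kg)
  Li2O: 177.9·0.4012 + 722.5·0.04450 + 168.9·0.07510 = 116.2 kg (target 116.2 kg)
  Na2O: 108.5·0.4330 = 46.98 kg (target 46.98 kg)
  SiO2: 722.5·0.7820 + 168.9·0.6406 = 673.2 kg (target 673.2 kg)
Consistency of the glass mass: net batch after ignition = 1000 kg (summing oxide targets gives 1000 kg; the stated basis being 1000 kg — gaps are rounding artifacts).
Batch total: Σ batch = 1178 kg; LOI loss = Σ batch·LOI = 177.8 kg; yield = glass ÷ total batch = 84.90%.

Batch per 1000 kg glass melt:
  Salt cake: 108.5 kg
  Lithium carbonate: 177.9 kg
  Petalite: 722.5 kg
  Spodumene: 168.9 kg
Total batch = 1178 kg; LOI loss = 177.8 kg; yield = 84.90%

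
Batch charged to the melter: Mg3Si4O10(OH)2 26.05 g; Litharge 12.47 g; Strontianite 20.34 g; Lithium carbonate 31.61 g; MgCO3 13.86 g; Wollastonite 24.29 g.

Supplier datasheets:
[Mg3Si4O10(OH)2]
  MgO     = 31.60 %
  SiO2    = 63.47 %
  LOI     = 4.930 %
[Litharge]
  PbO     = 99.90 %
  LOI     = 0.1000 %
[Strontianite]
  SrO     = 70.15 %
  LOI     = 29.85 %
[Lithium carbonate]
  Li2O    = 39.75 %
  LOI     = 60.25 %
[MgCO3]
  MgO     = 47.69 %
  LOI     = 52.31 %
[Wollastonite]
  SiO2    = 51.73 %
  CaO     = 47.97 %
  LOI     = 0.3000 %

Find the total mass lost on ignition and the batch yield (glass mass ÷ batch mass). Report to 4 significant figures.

LOI loss = 33.74 g; glass = 94.88 g; yield = 73.77%

Each numeric step carries exact precision throughout — intermediates are shown (rounded to 4 significant digits) in the printout; each reported figure takes a single rounding; all derived quantities (net glass mass, LOI, the six compositions, the yield, the totals) are re-derived in full precision from the batch weights on 94.88 g of glass, precisely as stated by the problem or answer text.
LOI of each material in turn:
  Mg3Si4O10(OH)2: 26.05 × 0.04930 = 1.284 g
  Litharge: 12.47 × 0.001000 = 0.01247 g
  Strontianite: 20.34 × 0.2985 = 6.071 g
  Lithium carbonate: 31.61 × 0.6025 = 19.05 g
  MgCO3: 13.86 × 0.5231 = 7.250 g
  Wollastonite: 24.29 × 0.003000 = 0.07287 g
Total LOI = 33.74 g
Glass = batch − LOI = 128.6 − 33.74 = 94.88 g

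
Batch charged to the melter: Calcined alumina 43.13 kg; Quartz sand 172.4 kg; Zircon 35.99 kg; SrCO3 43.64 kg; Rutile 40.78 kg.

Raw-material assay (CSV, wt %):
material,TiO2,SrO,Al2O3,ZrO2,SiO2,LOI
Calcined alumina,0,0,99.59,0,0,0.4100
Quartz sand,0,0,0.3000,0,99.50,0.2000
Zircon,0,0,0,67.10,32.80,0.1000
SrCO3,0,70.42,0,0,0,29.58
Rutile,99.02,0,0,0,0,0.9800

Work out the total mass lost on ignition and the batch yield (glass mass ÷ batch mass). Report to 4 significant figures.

All internal work carries exact precision through the solve — intermediates appear, with 4-significant-figure rounding, in the working. Exactly one rounding is applied to each reported value — derived quantities, including the five compositions, the totals, the yield, net glass mass, ignition loss, are computed from the weighed amounts per 322.1 kg of glass at full float precision, precisely as stated by the question or the answer.
LOI of each material in turn:
  Calcined alumina: 43.13 × 0.004100 = 0.1768 kg
  Quartz sand: 172.4 × 0.002000 = 0.3448 kg
  Zircon: 35.99 × 0.001000 = 0.03599 kg
  SrCO3: 43.64 × 0.2958 = 12.91 kg
  Rutile: 40.78 × 0.009800 = 0.3996 kg
Total LOI = 13.87 kg
Glass = batch − LOI = 335.9 − 13.87 = 322.1 kg

LOI loss = 13.87 kg; glass = 322.1 kg; yield = 95.87%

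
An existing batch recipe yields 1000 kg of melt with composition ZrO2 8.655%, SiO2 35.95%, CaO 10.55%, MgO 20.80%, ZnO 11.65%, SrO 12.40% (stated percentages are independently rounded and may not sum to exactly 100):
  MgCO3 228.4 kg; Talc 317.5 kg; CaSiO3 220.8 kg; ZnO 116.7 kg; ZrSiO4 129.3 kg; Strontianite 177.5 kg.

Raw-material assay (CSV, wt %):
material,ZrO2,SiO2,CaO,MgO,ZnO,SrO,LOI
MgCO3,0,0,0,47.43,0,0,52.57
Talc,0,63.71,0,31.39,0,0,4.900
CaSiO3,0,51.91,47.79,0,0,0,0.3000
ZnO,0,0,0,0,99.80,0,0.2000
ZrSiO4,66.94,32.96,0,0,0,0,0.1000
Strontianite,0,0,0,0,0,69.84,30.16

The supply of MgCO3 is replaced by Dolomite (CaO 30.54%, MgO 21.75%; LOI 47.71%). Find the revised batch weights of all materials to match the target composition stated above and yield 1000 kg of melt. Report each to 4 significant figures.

Revised batch per 1000 kg melt:
  Dolomite: 284.4 kg
  Talc: 465.6 kg
  CaSiO3: 39.03 kg
  ZnO: 116.7 kg
  ZrSiO4: 129.3 kg
  Strontianite: 177.5 kg
Total batch = 1213 kg; LOI loss = 212.5 kg

Working values are shown, with 4-significant-digit rounding, between the steps — every computation runs at full precision in all steps — each reported result is rounded a single time — derived quantities (the totals, ignition loss, yield, glass mass, the six compositions) are recomputed at full precision from the weighed amounts at 1000 kg of glass as given in either problem or answer.
Per-oxide target masses for 1000 kg melt:
  ZrO2: 8.655% × 1000 = 86.55 kg
  SiO2: 35.95% × 1000 = 359.5 kg
  CaO: 10.55% × 1000 = 105.5 kg
  MgO: 20.80% × 1000 = 208.0 kg
  ZnO: 11.65% × 1000 = 116.5 kg
  SrO: 12.40% × 1000 = 124.0 kg
Balance tally, oxide-wise, on the weights just shown, at the basis given (sum by sum, the targets are met within answer rounding):
  ZrO2: 129.3·0.6694 = 86.55 kg (target 86.55 kg)
  SiO2: 465.6·0.6371 + 39.03·0.5191 + 129.3·0.3296 = 359.5 kg (target 359.5 kg)
  CaO: 284.4·0.3054 + 39.03·0.4779 = 105.5 kg (target 105.5 kg)
  MgO: 284.4·0.2175 + 465.6·0.3139 = 208.0 kg (target 208.0 kg)
  ZnO: 116.7·0.9980 = 116.5 kg (target 116.5 kg)
  SrO: 177.5·0.6984 = 124.0 kg (target 124.0 kg)
Mass balance on the glass: batch Σ − ignition loss = 1000 kg (the targets, summed, come to 1000 kg; stated basis 1000 kg — any gap is answer rounding).
Batch grand total — Σ batch = 1213 kg; the LOI term Σ batch·LOI equals 212.5 kg; the yield ratio, glass ÷ batch: 82.47%.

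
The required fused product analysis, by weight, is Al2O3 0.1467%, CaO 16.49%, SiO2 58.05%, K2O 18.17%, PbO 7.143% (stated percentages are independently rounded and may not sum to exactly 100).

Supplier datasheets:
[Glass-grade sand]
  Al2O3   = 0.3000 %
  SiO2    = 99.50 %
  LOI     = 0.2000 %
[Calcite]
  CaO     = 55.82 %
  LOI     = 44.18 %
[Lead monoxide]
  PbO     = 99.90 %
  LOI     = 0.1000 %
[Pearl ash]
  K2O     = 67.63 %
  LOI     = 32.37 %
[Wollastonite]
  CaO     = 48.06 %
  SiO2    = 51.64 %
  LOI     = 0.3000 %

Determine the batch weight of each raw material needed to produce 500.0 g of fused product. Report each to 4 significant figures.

Batch per 500.0 g fused product:
  Glass-grade sand: 244.5 g
  Calcite: 69.39 g
  Lead monoxide: 35.75 g
  Pearl ash: 134.3 g
  Wollastonite: 90.96 g
Total batch = 574.9 g; LOI loss = 74.93 g; yield = 86.97%

All internal work holds full float precision in every operation. Working values are shown rounded to 4 significant figures between the steps; every reported number is rounded a single time; the derived quantities (net glass mass, the totals, yield, five oxide percentages, ignition loss) are re-derived at full float precision starting from the weights per 500.0 g of glass, as set out in the question or the answer.
Oxide-by-oxide targets in 500.0 g fused product:
  Al2O3: 0.1467% × 500.0 = 0.7335 g
  CaO: 16.49% × 500.0 = 82.45 g
  SiO2: 58.05% × 500.0 = 290.2 g
  K2O: 18.17% × 500.0 = 90.85 g
  PbO: 7.143% × 500.0 = 35.72 g
Per-oxide balance check applying the batch weights above, for the quoted basis mass (sums match the target masses once rounding is allowed for):
  Al2O3: 244.5·0.003000 = 0.7335 g (target 0.7335 g)
  CaO: 69.39·0.5582 + 90.96·0.4806 = 82.45 g (target 82.45 g)
  SiO2: 244.5·0.9950 + 90.96·0.5164 = 290.2 g (target 290.2 g)
  K2O: 134.3·0.6763 = 90.83 g (target 90.85 g)
  PbO: 35.75·0.9990 = 35.71 g (target 35.72 g)
Auditing the glass mass value: net batch after ignition = 500.0 g (targets for the oxides total 500.0 g; basis as stated: 500.0 g — rounding explains the deltas).
Batch grand total — Σ batch = 574.9 g; ignition loss, Σ(batch × LOI) = 74.93 g; glass ÷ batch gives a yield of 86.97%.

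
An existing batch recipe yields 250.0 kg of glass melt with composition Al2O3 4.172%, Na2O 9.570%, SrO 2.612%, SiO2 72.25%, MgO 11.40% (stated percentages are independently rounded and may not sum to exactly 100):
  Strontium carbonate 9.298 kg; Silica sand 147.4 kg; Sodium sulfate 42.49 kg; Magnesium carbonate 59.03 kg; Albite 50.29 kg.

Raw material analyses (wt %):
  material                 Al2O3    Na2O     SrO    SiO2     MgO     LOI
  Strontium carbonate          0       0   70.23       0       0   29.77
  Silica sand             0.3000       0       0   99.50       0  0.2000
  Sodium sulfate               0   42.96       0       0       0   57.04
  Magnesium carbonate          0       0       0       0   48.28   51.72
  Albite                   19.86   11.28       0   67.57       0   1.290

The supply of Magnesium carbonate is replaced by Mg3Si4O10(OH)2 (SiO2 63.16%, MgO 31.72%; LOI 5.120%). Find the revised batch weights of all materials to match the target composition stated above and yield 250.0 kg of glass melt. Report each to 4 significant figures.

The intermediate values are printed, rounded to 4 significant figures, alongside each step; the whole derivation maintains full float precision in every operation; a single rounding finalizes every reported figure; all derived quantities (glass mass, totals, the yield, the five compositions, ignition loss) are rebuilt at full precision using the weight values per 250.0 kg of glass, as written in the problem or the answer.
Target oxide masses per 250.0 kg glass melt:
  Al2O3: 4.172% × 250.0 = 10.43 kg
  Na2O: 9.570% × 250.0 = 23.92 kg
  SrO: 2.612% × 250.0 = 6.530 kg
  SiO2: 72.25% × 250.0 = 180.6 kg
  MgO: 11.40% × 250.0 = 28.50 kg
Per-oxide balance check working from each reported weight, under the basis named above (each sum matches its target mass inside rounding margins):
  Al2O3: 89.76·0.003000 + 51.16·0.1986 = 10.43 kg (target 10.43 kg)
  Na2O: 42.26·0.4296 + 51.16·0.1128 = 23.93 kg (target 23.92 kg)
  SrO: 9.298·0.7023 = 6.530 kg (target 6.530 kg)
  SiO2: 89.76·0.9950 + 89.85·0.6316 + 51.16·0.6757 = 180.6 kg (target 180.6 kg)
  MgO: 89.85·0.3172 = 28.50 kg (target 28.50 kg)
Consistency of the glass mass: total batch − LOI = 250.0 kg (the targets, summed, come to 250.0 kg; stated basis 250.0 kg — rounding explains the deltas).
Whole-batch sum: Σ batch = 282.3 kg; Σ batch·LOI gives LOI loss = 32.31 kg; yield, glass over the total, = 88.55%.

Revised batch per 250.0 kg glass melt:
  Strontium carbonate: 9.298 kg
  Silica sand: 89.76 kg
  Sodium sulfate: 42.26 kg
  Mg3Si4O10(OH)2: 89.85 kg
  Albite: 51.16 kg
Total batch = 282.3 kg; LOI loss = 32.31 kg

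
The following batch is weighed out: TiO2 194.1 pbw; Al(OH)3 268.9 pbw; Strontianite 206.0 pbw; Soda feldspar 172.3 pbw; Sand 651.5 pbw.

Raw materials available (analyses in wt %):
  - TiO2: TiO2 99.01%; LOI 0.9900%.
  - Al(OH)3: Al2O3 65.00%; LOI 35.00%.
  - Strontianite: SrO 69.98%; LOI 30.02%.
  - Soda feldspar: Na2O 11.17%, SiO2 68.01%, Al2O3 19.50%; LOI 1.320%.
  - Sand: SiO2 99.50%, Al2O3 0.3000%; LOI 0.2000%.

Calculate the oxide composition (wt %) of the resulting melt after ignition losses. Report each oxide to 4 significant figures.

Glass mass = 1331 pbw (batch 1493 − LOI 161.5).
Composition: Na2O 1.446%, SiO2 57.49%, SrO 10.83%, TiO2 14.43%, Al2O3 15.80%

Intermediates are displayed, with 4-significant-digit rounding, when written out — the working math carries exact precision from start to finish — each reported figure is rounded only once — the derived quantities (the totals, LOI, glass mass, the five compositions, the yield) are rebuilt using the weight values per 1331 pbw of glass in exact precision as given in either problem or answer.
Delivered oxide masses:
  Na2O: 172.3·0.1117 = 19.25 pbw
  SiO2: 172.3·0.6801 + 651.5·0.9950 = 765.4 pbw
  SrO: 206.0·0.6998 = 144.2 pbw
  TiO2: 194.1·0.9901 = 192.2 pbw
  Al2O3: 268.9·0.6500 + 172.3·0.1950 + 651.5·0.003000 = 210.3 pbw
LOI: 194.1·0.009900 + 268.9·0.3500 + 206.0·0.3002 + 172.3·0.01320 + 651.5·0.002000 = 161.5 pbw
batch − LOI leaves glass = 1493 − 161.5 = 1331 pbw (consistent with Σ oxide mass)
wt % = 100 × oxide mass / glass mass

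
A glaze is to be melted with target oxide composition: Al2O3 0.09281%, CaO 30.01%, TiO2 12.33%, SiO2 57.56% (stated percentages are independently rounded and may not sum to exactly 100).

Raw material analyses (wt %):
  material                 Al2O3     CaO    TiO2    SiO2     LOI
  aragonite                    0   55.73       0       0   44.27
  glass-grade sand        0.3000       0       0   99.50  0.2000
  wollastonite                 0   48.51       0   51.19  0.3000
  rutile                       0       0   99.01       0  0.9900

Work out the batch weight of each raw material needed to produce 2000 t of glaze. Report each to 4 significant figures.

Batch per 2000 t glaze:
  aragonite: 166.3 t
  glass-grade sand: 618.7 t
  wollastonite: 1046 t
  rutile: 249.1 t
Total batch = 2080 t; LOI loss = 80.46 t; yield = 96.13%

Intermediates are printed rounded to four significant digits; the working math carries exact precision throughout. Each reported result carries a single rounding — the derived quantities, which include LOI, the yield, totals, four oxide percentages, net glass mass, are recomputed in full precision, exactly as printed in the question or the answer, from the weighed amounts for 2000 t of glass.
Target masses of each oxide per 2000 t glaze:
  Al2O3: 0.09281% × 2000 = 1.856 t
  CaO: 30.01% × 2000 = 600.2 t
  TiO2: 12.33% × 2000 = 246.6 t
  SiO2: 57.56% × 2000 = 1151 t
Verifying the oxide balance using the reported weights, at the basis given (sum by sum, the targets are met up to rounding of the answer):
  Al2O3: 618.7·0.003000 = 1.856 t (target 1.856 t)
  CaO: 166.3·0.5573 + 1046·0.4851 = 600.1 t (target 600.2 t)
  TiO2: 249.1·0.9901 = 246.6 t (target 246.6 t)
  SiO2: 618.7·0.9950 + 1046·0.5119 = 1151 t (target 1151 t)
Glass-mass closure: batch Σ − ignition loss = 2000 t (the targets, summed, come to 2000 t; with the basis standing at 2000 t — differing by rounding only).
Total batch = Σ batch = 2080 t; ignition loss, Σ(batch × LOI) = 80.46 t; glass ÷ batch gives a yield of 96.13%.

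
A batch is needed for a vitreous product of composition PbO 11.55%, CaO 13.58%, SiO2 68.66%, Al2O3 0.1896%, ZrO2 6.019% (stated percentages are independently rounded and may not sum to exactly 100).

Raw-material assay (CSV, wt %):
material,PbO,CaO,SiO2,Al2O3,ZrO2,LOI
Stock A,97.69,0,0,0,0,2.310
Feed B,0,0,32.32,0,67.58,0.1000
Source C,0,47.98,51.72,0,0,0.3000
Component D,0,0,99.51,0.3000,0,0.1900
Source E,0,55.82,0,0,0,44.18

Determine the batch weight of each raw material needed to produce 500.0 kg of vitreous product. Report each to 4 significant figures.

Each numeric step runs at full precision at each step; working values are printed rounded to 4 significant digits across the worked steps. Exactly one rounding is applied to each reported figure. Derived quantities (the yield, glass mass, five oxide percentages, LOI, totals) are rebuilt in full precision starting from the weights for 500.0 kg of glass, as set out in the problem or the answer.
Target oxide masses per 500.0 kg vitreous product:
  PbO: 11.55% × 500.0 = 57.75 kg
  CaO: 13.58% × 500.0 = 67.90 kg
  SiO2: 68.66% × 500.0 = 343.3 kg
  Al2O3: 0.1896% × 500.0 = 0.9480 kg
  ZrO2: 6.019% × 500.0 = 30.10 kg
Mass-balance tally per oxide using the reported weights, relative to the basis at hand (each sum matches its target mass net of answer rounding effects):
  PbO: 59.12·0.9769 = 57.75 kg (target 57.75 kg)
  CaO: 27.95·0.4798 + 97.62·0.5582 = 67.90 kg (target 67.90 kg)
  SiO2: 44.53·0.3232 + 27.95·0.5172 + 316.0·0.9951 = 343.3 kg (target 343.3 kg)
  Al2O3: 316.0·0.003000 = 0.9480 kg (target 0.9480 kg)
  ZrO2: 44.53·0.6758 = 30.09 kg (target 30.10 kg)
Auditing the glass mass value: net batch after ignition = 500.0 kg (oxide target masses add up to 500.0 kg; with the basis standing at 500.0 kg — a pure rounding effect).
Batch total: Σ batch = 545.2 kg; ignition loss, Σ(batch × LOI) = 45.22 kg; glass ÷ batch gives a yield of 91.71%.

Batch per 500.0 kg vitreous product:
  Stock A: 59.12 kg
  Feed B: 44.53 kg
  Source C: 27.95 kg
  Component D: 316.0 kg
  Source E: 97.62 kg
Total batch = 545.2 kg; LOI loss = 45.22 kg; yield = 91.71%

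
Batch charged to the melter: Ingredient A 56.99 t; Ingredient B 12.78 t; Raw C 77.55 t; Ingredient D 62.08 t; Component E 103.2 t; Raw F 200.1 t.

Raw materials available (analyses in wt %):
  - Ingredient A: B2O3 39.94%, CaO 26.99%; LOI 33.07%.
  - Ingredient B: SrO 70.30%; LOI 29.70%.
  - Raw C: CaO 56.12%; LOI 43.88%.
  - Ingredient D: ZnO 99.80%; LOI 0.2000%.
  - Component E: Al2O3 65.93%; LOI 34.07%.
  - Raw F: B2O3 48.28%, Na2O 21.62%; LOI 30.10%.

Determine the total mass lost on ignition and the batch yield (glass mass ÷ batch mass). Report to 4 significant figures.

LOI loss = 152.2 t; glass = 360.5 t; yield = 70.32%

The working math runs at exact precision all the way through. Values along the way appear rounded to four significant figures on the page; each reported figure undergoes a single rounding. All derived quantities are computed at exact precision (the yield, the totals, the six compositions, ignition loss, net glass mass) starting from the weights per 360.5 t of glass as they appear in the problem or answer text.
LOI of each material in turn:
  Ingredient A: 56.99 × 0.3307 = 18.85 t
  Ingredient B: 12.78 × 0.2970 = 3.796 t
  Raw C: 77.55 × 0.4388 = 34.03 t
  Ingredient D: 62.08 × 0.002000 = 0.1242 t
  Component E: 103.2 × 0.3407 = 35.16 t
  Raw F: 200.1 × 0.3010 = 60.23 t
Total LOI = 152.2 t
Glass = batch − LOI = 512.7 − 152.2 = 360.5 t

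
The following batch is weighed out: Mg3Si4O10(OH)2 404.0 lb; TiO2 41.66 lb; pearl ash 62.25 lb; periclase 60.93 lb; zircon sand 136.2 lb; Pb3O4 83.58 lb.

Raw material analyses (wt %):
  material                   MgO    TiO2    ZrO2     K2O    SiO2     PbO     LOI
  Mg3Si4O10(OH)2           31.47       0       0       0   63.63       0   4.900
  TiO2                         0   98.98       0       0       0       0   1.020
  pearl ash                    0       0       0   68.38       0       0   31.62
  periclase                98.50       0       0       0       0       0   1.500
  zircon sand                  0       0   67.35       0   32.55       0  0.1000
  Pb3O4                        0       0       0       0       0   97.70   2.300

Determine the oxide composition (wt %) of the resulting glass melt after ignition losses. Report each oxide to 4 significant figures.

Glass mass = 745.7 lb (batch 788.6 − LOI 42.88).
Composition: MgO 25.10%, TiO2 5.529%, ZrO2 12.30%, K2O 5.708%, SiO2 40.42%, PbO 10.95%

Each numeric step carries full precision in all steps; intermediates are printed, with 4-significant-figure rounding, across the worked steps; every reported figure is rounded only once — the derived quantities are carried at full float precision (ignition loss, the six compositions, yield, totals, net glass mass) using the weight values per 745.7 lb of glass as quoted within the question or the answer.
Delivered oxide masses:
  MgO: 404.0·0.3147 + 60.93·0.9850 = 187.2 lb
  TiO2: 41.66·0.9898 = 41.24 lb
  ZrO2: 136.2·0.6735 = 91.73 lb
  K2O: 62.25·0.6838 = 42.57 lb
  SiO2: 404.0·0.6363 + 136.2·0.3255 = 301.4 lb
  PbO: 83.58·0.9770 = 81.66 lb
LOI: 404.0·0.04900 + 41.66·0.01020 + 62.25·0.3162 + 60.93·0.01500 + 136.2·0.001000 + 83.58·0.02300 = 42.88 lb
batch − LOI leaves glass = 788.6 − 42.88 = 745.7 lb (= Σ oxide masses)
wt % = oxide mass / glass mass × 100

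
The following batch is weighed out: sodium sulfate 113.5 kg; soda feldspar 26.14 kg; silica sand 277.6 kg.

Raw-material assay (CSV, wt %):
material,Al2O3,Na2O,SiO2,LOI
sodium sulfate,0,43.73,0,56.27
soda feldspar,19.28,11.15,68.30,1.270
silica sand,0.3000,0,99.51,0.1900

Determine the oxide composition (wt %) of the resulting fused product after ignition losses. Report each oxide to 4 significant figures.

All internal work keeps exact precision through the solve. Values along the way are displayed, rounded to 4 significant digits, across the worked steps; every reported result receives exactly one rounding; derived quantities, including three oxide percentages, the yield, ignition loss, the totals, glass mass, are computed using the weight values at 352.5 kg of glass at full precision as set out in problem or answer.
Delivered oxide masses:
  Al2O3: 26.14·0.1928 + 277.6·0.003000 = 5.873 kg
  Na2O: 113.5·0.4373 + 26.14·0.1115 = 52.55 kg
  SiO2: 26.14·0.6830 + 277.6·0.9951 = 294.1 kg
LOI: 113.5·0.5627 + 26.14·0.01270 + 277.6·0.001900 = 64.73 kg
Glass = total batch minus LOI = 417.2 − 64.73 = 352.5 kg (consistent with Σ oxide mass)
wt % = oxide mass / glass mass × 100

Glass mass = 352.5 kg (batch 417.2 − LOI 64.73).
Composition: Al2O3 1.666%, Na2O 14.91%, SiO2 83.43%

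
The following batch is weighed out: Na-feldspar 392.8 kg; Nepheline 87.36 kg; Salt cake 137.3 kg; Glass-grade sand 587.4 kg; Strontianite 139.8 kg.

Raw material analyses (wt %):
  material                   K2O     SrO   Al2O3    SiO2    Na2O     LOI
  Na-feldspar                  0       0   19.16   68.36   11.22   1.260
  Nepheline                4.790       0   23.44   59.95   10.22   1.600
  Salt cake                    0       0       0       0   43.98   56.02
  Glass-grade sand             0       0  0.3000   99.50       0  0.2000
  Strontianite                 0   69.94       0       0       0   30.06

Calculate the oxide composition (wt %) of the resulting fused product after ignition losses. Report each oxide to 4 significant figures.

Glass mass = 1218 kg (batch 1345 − LOI 126.5).
Composition: K2O 0.3435%, SrO 8.026%, Al2O3 8.004%, SiO2 74.32%, Na2O 9.308%

All internal work holds full float precision in all steps. In-progress results are shown rounded to 4 significant figures across the worked steps — each reported result takes a single rounding. The derived quantities (totals, the five compositions, glass mass, yield, ignition loss) are recomputed at full precision from the weighed amounts on 1218 kg of glass exactly as printed in question or answer.
Delivered oxide masses:
  K2O: 87.36·0.04790 = 4.185 kg
  SrO: 139.8·0.6994 = 97.78 kg
  Al2O3: 392.8·0.1916 + 87.36·0.2344 + 587.4·0.003000 = 97.50 kg
  SiO2: 392.8·0.6836 + 87.36·0.5995 + 587.4·0.9950 = 905.4 kg
  Na2O: 392.8·0.1122 + 87.36·0.1022 + 137.3·0.4398 = 113.4 kg
LOI: 392.8·0.01260 + 87.36·0.01600 + 137.3·0.5602 + 587.4·0.002000 + 139.8·0.3006 = 126.5 kg
batch − LOI leaves glass = 1345 − 126.5 = 1218 kg (equal to the oxide-mass sum)
wt %: oxide over glass, times 100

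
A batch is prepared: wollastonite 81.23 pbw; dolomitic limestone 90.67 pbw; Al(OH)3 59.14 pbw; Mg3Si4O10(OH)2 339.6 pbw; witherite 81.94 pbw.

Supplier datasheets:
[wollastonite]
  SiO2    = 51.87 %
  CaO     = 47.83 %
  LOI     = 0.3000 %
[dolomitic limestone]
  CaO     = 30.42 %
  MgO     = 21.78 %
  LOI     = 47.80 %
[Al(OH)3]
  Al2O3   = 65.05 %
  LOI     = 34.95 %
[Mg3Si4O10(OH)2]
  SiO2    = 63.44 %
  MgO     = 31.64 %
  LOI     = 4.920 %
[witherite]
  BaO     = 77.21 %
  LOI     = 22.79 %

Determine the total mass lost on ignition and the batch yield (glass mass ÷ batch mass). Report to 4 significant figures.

LOI loss = 99.64 pbw; glass = 552.9 pbw; yield = 84.73%

Exact precision is held at every stage. Values along the way are shown, with 4-significant-figure rounding, in the working. Exactly one rounding is applied to every reported figure; derived quantities (the totals, the five compositions, ignition loss, yield, glass mass) are rebuilt at full float precision from the weighed amounts for 552.9 pbw of glass, as given in the problem or answer text.
Loss on ignition, line by line:
  wollastonite: 81.23 × 0.003000 = 0.2437 pbw
  dolomitic limestone: 90.67 × 0.4780 = 43.34 pbw
  Al(OH)3: 59.14 × 0.3495 = 20.67 pbw
  Mg3Si4O10(OH)2: 339.6 × 0.04920 = 16.71 pbw
  witherite: 81.94 × 0.2279 = 18.67 pbw
Total LOI = 99.64 pbw
Glass = batch − LOI = 652.6 − 99.64 = 552.9 pbw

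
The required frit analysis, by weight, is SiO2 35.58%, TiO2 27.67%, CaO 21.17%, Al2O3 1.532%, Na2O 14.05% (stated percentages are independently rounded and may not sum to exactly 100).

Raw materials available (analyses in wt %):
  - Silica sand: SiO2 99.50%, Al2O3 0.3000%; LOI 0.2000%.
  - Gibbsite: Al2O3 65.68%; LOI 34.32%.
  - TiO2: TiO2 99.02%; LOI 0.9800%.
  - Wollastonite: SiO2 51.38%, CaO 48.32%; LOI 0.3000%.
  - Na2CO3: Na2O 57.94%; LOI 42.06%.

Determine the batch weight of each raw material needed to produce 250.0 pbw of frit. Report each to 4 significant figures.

Batch per 250.0 pbw frit:
  Silica sand: 32.84 pbw
  Gibbsite: 5.681 pbw
  TiO2: 69.86 pbw
  Wollastonite: 109.5 pbw
  Na2CO3: 60.62 pbw
Total batch = 278.5 pbw; LOI loss = 28.53 pbw; yield = 89.76%

Intermediates are shown, rounded to four significant digits, within the worked lines; all arithmetic holds full precision at every stage; exactly one rounding goes into each reported result — the derived quantities are computed in exact precision (glass mass, totals, the yield, LOI, the five compositions) from the batch weights per 250.0 pbw of glass, as they appear in the problem or the answer.
Oxide mass targets, per 250.0 pbw frit:
  SiO2: 35.58% × 250.0 = 88.95 pbw
  TiO2: 27.67% × 250.0 = 69.18 pbw
  CaO: 21.17% × 250.0 = 52.92 pbw
  Al2O3: 1.532% × 250.0 = 3.830 pbw
  Na2O: 14.05% × 250.0 = 35.12 pbw
Balance tally, oxide-wise, on the weights just shown, per the basis as stated (oxide sums agree with the targets within answer rounding):
  SiO2: 32.84·0.9950 + 109.5·0.5138 = 88.94 pbw (target 88.95 pbw)
  TiO2: 69.86·0.9902 = 69.18 pbw (target 69.18 pbw)
  CaO: 109.5·0.4832 = 52.91 pbw (target 52.92 pbw)
  Al2O3: 32.84·0.003000 + 5.681·0.6568 = 3.830 pbw (target 3.830 pbw)
  Na2O: 60.62·0.5794 = 35.12 pbw (target 35.12 pbw)
The glass-mass cross-check: batch Σ − ignition loss = 250.0 pbw (the Σ of target masses is 250.0 pbw; versus the stated basis of 250.0 pbw — a pure rounding effect).
Summing the batch: Σ batch = 278.5 pbw; loss to ignition Σ batch·LOI = 28.53 pbw; glass ÷ batch gives a yield of 89.76%.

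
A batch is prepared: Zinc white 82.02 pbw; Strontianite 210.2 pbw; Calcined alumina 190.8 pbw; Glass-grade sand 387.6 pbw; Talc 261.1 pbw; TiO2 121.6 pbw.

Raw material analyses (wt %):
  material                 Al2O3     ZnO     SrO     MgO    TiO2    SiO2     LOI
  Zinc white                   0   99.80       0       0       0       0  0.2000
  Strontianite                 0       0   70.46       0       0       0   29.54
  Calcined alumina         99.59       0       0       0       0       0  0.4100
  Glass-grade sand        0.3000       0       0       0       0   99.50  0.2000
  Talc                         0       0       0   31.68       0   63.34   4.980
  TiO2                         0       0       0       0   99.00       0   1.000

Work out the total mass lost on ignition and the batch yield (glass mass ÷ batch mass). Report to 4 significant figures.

LOI loss = 78.03 pbw; glass = 1175 pbw; yield = 93.77%

Working values are displayed rounded to four significant digits across the worked steps — each numeric step holds exact precision in all steps. Every reported figure takes a single rounding; derived quantities are recomputed in full float precision (the yield, the six compositions, glass mass, the totals, ignition loss) from the batch weights for 1175 pbw of glass, exactly as shown in the problem or answer text.
Per-material ignition loss:
  Zinc white: 82.02 × 0.002000 = 0.1640 pbw
  Strontianite: 210.2 × 0.2954 = 62.09 pbw
  Calcined alumina: 190.8 × 0.004100 = 0.7823 pbw
  Glass-grade sand: 387.6 × 0.002000 = 0.7752 pbw
  Talc: 261.1 × 0.04980 = 13.00 pbw
  TiO2: 121.6 × 0.01000 = 1.216 pbw
Total LOI = 78.03 pbw
Glass = batch − LOI = 1253 − 78.03 = 1175 pbw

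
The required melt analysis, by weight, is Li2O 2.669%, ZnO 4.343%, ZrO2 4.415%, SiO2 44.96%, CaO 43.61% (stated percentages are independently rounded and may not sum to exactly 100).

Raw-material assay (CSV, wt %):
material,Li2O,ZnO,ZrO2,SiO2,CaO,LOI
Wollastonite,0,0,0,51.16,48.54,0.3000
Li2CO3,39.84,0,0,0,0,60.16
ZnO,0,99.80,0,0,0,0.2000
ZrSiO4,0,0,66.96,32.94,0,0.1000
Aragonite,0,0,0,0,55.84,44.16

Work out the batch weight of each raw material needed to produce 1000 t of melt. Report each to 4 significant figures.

In-progress results are rounded off to 4 significant digits when displayed. Every computation maintains full float precision in all steps; every reported value includes exactly one rounding; the derived quantities are computed at full precision (ignition loss, totals, net glass mass, five oxide percentages, yield) from the weighed amounts for 1000 t of glass, precisely as stated by the problem or the answer.
The oxide mass targets at 1000 t melt:
  Li2O: 2.669% × 1000 = 26.69 t
  ZnO: 4.343% × 1000 = 43.43 t
  ZrO2: 4.415% × 1000 = 44.15 t
  SiO2: 44.96% × 1000 = 449.6 t
  CaO: 43.61% × 1000 = 436.1 t
Verifying the oxide balance working from each reported weight, under the basis named above (summed amounts equal target values once rounding is allowed for):
  Li2O: 66.99·0.3984 = 26.69 t (target 26.69 t)
  ZnO: 43.52·0.9980 = 43.43 t (target 43.43 t)
  ZrO2: 65.93·0.6696 = 44.15 t (target 44.15 t)
  SiO2: 836.4·0.5116 + 65.93·0.3294 = 449.6 t (target 449.6 t)
  CaO: 836.4·0.4854 + 53.96·0.5584 = 436.1 t (target 436.1 t)
Glass-mass bookkeeping: Σ batch − LOI loss = 1000 t (the targets, summed, come to 1000 t; stated basis 1000 t — gaps are rounding artifacts).
Adding the batch up: Σ batch = 1067 t; LOI removed, Σ of batch·LOI: 66.79 t; the yield ratio, glass ÷ batch: 93.74%.

Batch per 1000 t melt:
  Wollastonite: 836.4 t
  Li2CO3: 66.99 t
  ZnO: 43.52 t
  ZrSiO4: 65.93 t
  Aragonite: 53.96 t
Total batch = 1067 t; LOI loss = 66.79 t; yield = 93.74%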